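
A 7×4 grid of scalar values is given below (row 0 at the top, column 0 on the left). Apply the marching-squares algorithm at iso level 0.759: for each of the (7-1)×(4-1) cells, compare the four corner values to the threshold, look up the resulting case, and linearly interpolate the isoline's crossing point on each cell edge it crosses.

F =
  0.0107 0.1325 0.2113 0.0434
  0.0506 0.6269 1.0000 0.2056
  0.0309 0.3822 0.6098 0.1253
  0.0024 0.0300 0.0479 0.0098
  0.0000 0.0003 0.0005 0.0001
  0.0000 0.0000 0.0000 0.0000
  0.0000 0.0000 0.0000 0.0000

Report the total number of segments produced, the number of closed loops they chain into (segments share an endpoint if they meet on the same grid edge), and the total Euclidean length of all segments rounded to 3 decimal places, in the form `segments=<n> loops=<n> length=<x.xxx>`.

segments=4 loops=1 length=2.727

cell (0,1): code 0100 → (0.694,2.000)–(1.000,1.354)
cell (0,2): code 1000 → (1.000,2.303)–(0.694,2.000)
cell (1,1): code 0010 → (1.000,1.354)–(1.618,2.000)
cell (1,2): code 0001 → (1.618,2.000)–(1.000,2.303)
total: 4 segments, chained into 1 closed loop(s), length Σ = 2.726978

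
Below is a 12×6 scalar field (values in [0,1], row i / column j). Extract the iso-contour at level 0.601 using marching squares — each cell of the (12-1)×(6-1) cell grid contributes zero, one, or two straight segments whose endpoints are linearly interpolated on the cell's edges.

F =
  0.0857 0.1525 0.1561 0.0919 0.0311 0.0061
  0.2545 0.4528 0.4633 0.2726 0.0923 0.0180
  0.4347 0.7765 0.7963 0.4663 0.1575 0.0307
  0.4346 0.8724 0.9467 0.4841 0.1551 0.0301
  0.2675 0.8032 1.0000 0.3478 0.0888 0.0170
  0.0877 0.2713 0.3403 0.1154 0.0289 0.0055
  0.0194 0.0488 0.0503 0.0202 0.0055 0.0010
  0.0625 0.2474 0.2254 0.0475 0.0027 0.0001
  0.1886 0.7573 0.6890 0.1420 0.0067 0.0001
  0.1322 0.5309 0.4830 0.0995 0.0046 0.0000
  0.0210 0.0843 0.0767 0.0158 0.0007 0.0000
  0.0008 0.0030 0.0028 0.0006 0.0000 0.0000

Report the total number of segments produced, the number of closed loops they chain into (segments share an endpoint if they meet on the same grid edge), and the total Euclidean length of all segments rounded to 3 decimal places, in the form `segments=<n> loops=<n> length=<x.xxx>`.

cell (1,0): code 0100 → (1.458,1.000)–(2.000,0.487)
cell (1,1): code 1100 → (1.414,2.000)–(1.458,1.000)
cell (1,2): code 1000 → (2.000,2.592)–(1.414,2.000)
cell (2,0): code 0110 → (2.000,0.487)–(3.000,0.380)
cell (2,2): code 1001 → (3.000,2.747)–(2.000,2.592)
cell (3,0): code 0110 → (3.000,0.380)–(4.000,0.623)
cell (3,2): code 1001 → (4.000,2.612)–(3.000,2.747)
cell (4,0): code 0010 → (4.000,0.623)–(4.380,1.000)
cell (4,1): code 0011 → (4.380,1.000)–(4.605,2.000)
cell (4,2): code 0001 → (4.605,2.000)–(4.000,2.612)
cell (7,0): code 0100 → (7.693,1.000)–(8.000,0.725)
cell (7,1): code 1100 → (7.810,2.000)–(7.693,1.000)
cell (7,2): code 1000 → (8.000,2.161)–(7.810,2.000)
cell (8,0): code 0010 → (8.000,0.725)–(8.690,1.000)
cell (8,1): code 0011 → (8.690,1.000)–(8.427,2.000)
cell (8,2): code 0001 → (8.427,2.000)–(8.000,2.161)
total: 16 segments, chained into 2 closed loop(s), length Σ = 12.958492

segments=16 loops=2 length=12.958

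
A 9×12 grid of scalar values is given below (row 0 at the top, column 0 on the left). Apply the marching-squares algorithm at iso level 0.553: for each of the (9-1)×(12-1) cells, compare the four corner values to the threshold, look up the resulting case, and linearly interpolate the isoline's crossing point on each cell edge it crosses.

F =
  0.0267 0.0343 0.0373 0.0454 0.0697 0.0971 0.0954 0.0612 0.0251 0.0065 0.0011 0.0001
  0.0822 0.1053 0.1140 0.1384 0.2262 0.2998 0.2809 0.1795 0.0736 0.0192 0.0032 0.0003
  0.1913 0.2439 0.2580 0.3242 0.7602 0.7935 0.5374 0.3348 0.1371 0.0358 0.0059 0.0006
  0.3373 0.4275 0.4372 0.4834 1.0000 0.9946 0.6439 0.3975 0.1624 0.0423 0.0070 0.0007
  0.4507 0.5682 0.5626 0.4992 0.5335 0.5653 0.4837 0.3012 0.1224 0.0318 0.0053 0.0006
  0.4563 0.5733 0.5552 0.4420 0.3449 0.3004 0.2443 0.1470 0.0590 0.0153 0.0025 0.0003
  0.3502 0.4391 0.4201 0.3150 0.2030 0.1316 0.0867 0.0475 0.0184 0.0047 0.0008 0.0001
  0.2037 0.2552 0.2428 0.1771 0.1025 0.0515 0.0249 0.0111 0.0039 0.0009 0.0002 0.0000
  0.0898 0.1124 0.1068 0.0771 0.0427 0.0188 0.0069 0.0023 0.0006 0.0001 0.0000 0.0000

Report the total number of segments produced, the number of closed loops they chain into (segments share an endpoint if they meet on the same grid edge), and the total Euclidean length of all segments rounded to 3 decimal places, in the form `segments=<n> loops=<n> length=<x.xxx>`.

segments=20 loops=2 length=13.534

cell (1,3): code 0100 → (1.612,4.000)–(2.000,3.525)
cell (1,4): code 1100 → (1.513,5.000)–(1.612,4.000)
cell (1,5): code 1000 → (2.000,5.939)–(1.513,5.000)
cell (2,3): code 0110 → (2.000,3.525)–(3.000,3.135)
cell (2,5): code 1101 → (2.146,6.000)–(2.000,5.939)
cell (2,6): code 1000 → (3.000,6.369)–(2.146,6.000)
cell (3,0): code 0100 → (3.892,1.000)–(4.000,0.871)
cell (3,1): code 1100 → (3.923,2.000)–(3.892,1.000)
cell (3,2): code 1000 → (4.000,2.151)–(3.923,2.000)
cell (3,3): code 0010 → (3.000,3.135)–(3.958,4.000)
cell (3,4): code 0111 → (3.958,4.000)–(4.000,4.613)
cell (3,5): code 1011 → (4.000,5.151)–(3.567,6.000)
cell (3,6): code 0001 → (3.567,6.000)–(3.000,6.369)
cell (4,0): code 0110 → (4.000,0.871)–(5.000,0.826)
cell (4,2): code 1001 → (5.000,2.019)–(4.000,2.151)
cell (4,4): code 0010 → (4.000,4.613)–(4.046,5.000)
cell (4,5): code 0001 → (4.046,5.000)–(4.000,5.151)
cell (5,0): code 0010 → (5.000,0.826)–(5.151,1.000)
cell (5,1): code 0011 → (5.151,1.000)–(5.016,2.000)
cell (5,2): code 0001 → (5.016,2.000)–(5.000,2.019)
total: 20 segments, chained into 2 closed loop(s), length Σ = 13.534018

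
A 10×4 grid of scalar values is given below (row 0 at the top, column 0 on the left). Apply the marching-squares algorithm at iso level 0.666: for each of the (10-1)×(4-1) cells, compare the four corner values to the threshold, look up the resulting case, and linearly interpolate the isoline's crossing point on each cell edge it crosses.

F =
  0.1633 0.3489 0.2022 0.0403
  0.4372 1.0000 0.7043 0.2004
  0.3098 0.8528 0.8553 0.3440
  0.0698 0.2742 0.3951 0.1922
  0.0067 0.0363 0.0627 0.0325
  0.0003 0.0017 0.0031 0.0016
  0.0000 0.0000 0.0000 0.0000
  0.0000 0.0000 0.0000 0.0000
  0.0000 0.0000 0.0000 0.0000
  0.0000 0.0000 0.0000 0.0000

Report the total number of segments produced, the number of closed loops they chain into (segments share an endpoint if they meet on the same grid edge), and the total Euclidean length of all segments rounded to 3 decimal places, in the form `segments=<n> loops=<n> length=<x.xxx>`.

cell (0,0): code 0100 → (0.487,1.000)–(1.000,0.407)
cell (0,1): code 1100 → (0.924,2.000)–(0.487,1.000)
cell (0,2): code 1000 → (1.000,2.076)–(0.924,2.000)
cell (1,0): code 0110 → (1.000,0.407)–(2.000,0.656)
cell (1,2): code 1001 → (2.000,2.370)–(1.000,2.076)
cell (2,0): code 0010 → (2.000,0.656)–(2.323,1.000)
cell (2,1): code 0011 → (2.323,1.000)–(2.411,2.000)
cell (2,2): code 0001 → (2.411,2.000)–(2.000,2.370)
total: 8 segments, chained into 1 closed loop(s), length Σ = 6.085454

segments=8 loops=1 length=6.085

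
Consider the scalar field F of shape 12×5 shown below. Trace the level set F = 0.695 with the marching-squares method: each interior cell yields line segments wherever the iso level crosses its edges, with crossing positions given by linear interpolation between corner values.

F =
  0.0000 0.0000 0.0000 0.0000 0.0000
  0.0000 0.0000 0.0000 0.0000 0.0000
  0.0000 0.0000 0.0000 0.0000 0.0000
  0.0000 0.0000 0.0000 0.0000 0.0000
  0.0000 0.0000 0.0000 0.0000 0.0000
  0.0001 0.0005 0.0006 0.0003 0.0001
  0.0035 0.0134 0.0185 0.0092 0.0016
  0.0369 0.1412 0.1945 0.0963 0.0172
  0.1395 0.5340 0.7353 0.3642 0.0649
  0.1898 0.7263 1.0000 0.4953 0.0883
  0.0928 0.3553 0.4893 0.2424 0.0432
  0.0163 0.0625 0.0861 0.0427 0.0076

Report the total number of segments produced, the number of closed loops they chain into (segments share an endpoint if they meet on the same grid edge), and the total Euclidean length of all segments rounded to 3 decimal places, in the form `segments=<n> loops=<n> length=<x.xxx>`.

segments=8 loops=1 length=4.868

cell (7,1): code 0100 → (7.925,2.000)–(8.000,1.800)
cell (7,2): code 1000 → (8.000,2.109)–(7.925,2.000)
cell (8,0): code 0100 → (8.837,1.000)–(9.000,0.942)
cell (8,1): code 1110 → (8.000,1.800)–(8.837,1.000)
cell (8,2): code 1001 → (9.000,2.604)–(8.000,2.109)
cell (9,0): code 0010 → (9.000,0.942)–(9.084,1.000)
cell (9,1): code 0011 → (9.084,1.000)–(9.597,2.000)
cell (9,2): code 0001 → (9.597,2.000)–(9.000,2.604)
total: 8 segments, chained into 1 closed loop(s), length Σ = 4.868264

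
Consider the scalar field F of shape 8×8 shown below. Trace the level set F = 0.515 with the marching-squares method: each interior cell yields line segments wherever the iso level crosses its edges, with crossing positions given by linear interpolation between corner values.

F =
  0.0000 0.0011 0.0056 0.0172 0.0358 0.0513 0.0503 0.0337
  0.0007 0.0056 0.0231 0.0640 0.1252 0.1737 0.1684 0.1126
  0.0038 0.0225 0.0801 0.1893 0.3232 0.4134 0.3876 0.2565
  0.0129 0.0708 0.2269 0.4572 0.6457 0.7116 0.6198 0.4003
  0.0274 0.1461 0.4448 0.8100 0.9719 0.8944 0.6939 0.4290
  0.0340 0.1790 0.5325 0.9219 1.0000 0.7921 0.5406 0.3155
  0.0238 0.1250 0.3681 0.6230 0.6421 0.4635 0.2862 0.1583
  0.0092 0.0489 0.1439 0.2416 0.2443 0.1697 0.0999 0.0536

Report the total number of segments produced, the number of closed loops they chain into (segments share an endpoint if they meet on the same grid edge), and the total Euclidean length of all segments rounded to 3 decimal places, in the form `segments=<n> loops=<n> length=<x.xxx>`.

cell (2,3): code 0100 → (2.595,4.000)–(3.000,3.307)
cell (2,4): code 1100 → (2.341,5.000)–(2.595,4.000)
cell (2,5): code 1100 → (2.549,6.000)–(2.341,5.000)
cell (2,6): code 1000 → (3.000,6.477)–(2.549,6.000)
cell (3,2): code 0100 → (3.164,3.000)–(4.000,2.192)
cell (3,3): code 1110 → (3.000,3.307)–(3.164,3.000)
cell (3,6): code 1001 → (4.000,6.675)–(3.000,6.477)
cell (4,1): code 0100 → (4.800,2.000)–(5.000,1.950)
cell (4,2): code 1110 → (4.000,2.192)–(4.800,2.000)
cell (4,6): code 1001 → (5.000,6.114)–(4.000,6.675)
cell (5,1): code 0010 → (5.000,1.950)–(5.106,2.000)
cell (5,2): code 0111 → (5.106,2.000)–(6.000,2.576)
cell (5,4): code 1011 → (6.000,4.712)–(5.843,5.000)
cell (5,5): code 0011 → (5.843,5.000)–(5.101,6.000)
cell (5,6): code 0001 → (5.101,6.000)–(5.000,6.114)
cell (6,2): code 0010 → (6.000,2.576)–(6.283,3.000)
cell (6,3): code 0011 → (6.283,3.000)–(6.320,4.000)
cell (6,4): code 0001 → (6.320,4.000)–(6.000,4.712)
total: 18 segments, chained into 1 closed loop(s), length Σ = 13.415347

segments=18 loops=1 length=13.415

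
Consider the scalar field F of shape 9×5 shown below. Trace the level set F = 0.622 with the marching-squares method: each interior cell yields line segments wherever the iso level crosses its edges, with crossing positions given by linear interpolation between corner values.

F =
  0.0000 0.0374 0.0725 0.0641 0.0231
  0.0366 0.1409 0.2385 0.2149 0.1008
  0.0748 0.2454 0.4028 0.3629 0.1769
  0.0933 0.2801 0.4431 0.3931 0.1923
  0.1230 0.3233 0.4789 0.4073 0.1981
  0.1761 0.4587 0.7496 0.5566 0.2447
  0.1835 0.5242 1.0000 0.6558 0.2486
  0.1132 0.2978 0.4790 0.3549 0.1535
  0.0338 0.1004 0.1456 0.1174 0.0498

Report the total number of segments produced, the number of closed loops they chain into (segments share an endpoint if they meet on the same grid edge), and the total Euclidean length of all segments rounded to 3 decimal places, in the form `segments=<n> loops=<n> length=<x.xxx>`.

segments=8 loops=1 length=5.998

cell (4,1): code 0100 → (4.529,2.000)–(5.000,1.561)
cell (4,2): code 1000 → (5.000,2.661)–(4.529,2.000)
cell (5,1): code 0110 → (5.000,1.561)–(6.000,1.206)
cell (5,2): code 1101 → (5.659,3.000)–(5.000,2.661)
cell (5,3): code 1000 → (6.000,3.083)–(5.659,3.000)
cell (6,1): code 0010 → (6.000,1.206)–(6.726,2.000)
cell (6,2): code 0011 → (6.726,2.000)–(6.112,3.000)
cell (6,3): code 0001 → (6.112,3.000)–(6.000,3.083)
total: 8 segments, chained into 1 closed loop(s), length Σ = 5.997826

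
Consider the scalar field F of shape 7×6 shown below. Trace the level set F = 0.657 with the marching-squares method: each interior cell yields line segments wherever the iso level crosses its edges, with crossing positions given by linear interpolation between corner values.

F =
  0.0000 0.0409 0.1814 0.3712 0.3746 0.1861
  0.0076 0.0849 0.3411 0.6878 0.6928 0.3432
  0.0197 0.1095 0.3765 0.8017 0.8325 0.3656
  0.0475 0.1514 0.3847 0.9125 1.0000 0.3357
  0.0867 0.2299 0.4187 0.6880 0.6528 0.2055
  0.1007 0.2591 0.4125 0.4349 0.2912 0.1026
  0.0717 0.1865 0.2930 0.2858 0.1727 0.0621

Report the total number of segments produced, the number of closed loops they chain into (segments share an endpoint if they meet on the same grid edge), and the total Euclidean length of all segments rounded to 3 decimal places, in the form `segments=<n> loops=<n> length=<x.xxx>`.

cell (0,2): code 0100 → (0.903,3.000)–(1.000,2.911)
cell (0,3): code 1100 → (0.887,4.000)–(0.903,3.000)
cell (0,4): code 1000 → (1.000,4.102)–(0.887,4.000)
cell (1,2): code 0110 → (1.000,2.911)–(2.000,2.660)
cell (1,4): code 1001 → (2.000,4.376)–(1.000,4.102)
cell (2,2): code 0110 → (2.000,2.660)–(3.000,2.516)
cell (2,4): code 1001 → (3.000,4.516)–(2.000,4.376)
cell (3,2): code 0110 → (3.000,2.516)–(4.000,2.885)
cell (3,3): code 1011 → (4.000,3.881)–(3.988,4.000)
cell (3,4): code 0001 → (3.988,4.000)–(3.000,4.516)
cell (4,2): code 0010 → (4.000,2.885)–(4.122,3.000)
cell (4,3): code 0001 → (4.122,3.000)–(4.000,3.881)
total: 12 segments, chained into 1 closed loop(s), length Σ = 8.729716

segments=12 loops=1 length=8.730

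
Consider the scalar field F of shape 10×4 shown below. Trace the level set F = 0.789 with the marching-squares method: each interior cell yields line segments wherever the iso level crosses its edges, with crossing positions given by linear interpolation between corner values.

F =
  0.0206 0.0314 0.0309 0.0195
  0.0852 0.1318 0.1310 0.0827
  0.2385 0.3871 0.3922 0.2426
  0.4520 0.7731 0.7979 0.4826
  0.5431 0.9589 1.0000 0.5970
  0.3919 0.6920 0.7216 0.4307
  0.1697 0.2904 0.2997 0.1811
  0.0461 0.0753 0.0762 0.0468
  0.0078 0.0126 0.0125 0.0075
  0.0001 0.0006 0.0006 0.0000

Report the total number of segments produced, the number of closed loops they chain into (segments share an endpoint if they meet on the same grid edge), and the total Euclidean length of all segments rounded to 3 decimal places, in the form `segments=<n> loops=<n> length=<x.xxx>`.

cell (2,1): code 0100 → (2.978,2.000)–(3.000,1.641)
cell (2,2): code 1000 → (3.000,2.028)–(2.978,2.000)
cell (3,0): code 0100 → (3.086,1.000)–(4.000,0.591)
cell (3,1): code 1110 → (3.000,1.641)–(3.086,1.000)
cell (3,2): code 1001 → (4.000,2.524)–(3.000,2.028)
cell (4,0): code 0010 → (4.000,0.591)–(4.637,1.000)
cell (4,1): code 0011 → (4.637,1.000)–(4.758,2.000)
cell (4,2): code 0001 → (4.758,2.000)–(4.000,2.524)
total: 8 segments, chained into 1 closed loop(s), length Σ = 5.844557

segments=8 loops=1 length=5.845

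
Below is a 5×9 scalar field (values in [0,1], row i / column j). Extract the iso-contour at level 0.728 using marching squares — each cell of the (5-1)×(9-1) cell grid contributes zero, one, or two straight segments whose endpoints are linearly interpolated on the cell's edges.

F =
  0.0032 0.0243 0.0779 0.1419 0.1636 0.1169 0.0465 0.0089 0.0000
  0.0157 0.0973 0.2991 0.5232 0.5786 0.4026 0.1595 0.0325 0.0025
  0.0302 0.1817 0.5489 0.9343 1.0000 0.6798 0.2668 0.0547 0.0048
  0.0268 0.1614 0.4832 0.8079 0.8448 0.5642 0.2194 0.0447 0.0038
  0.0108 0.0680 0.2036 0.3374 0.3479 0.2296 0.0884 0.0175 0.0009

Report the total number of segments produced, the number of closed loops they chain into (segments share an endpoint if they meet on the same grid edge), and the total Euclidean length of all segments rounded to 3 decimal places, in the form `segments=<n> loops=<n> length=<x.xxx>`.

cell (1,2): code 0100 → (1.498,3.000)–(2.000,2.465)
cell (1,3): code 1100 → (1.355,4.000)–(1.498,3.000)
cell (1,4): code 1000 → (2.000,4.849)–(1.355,4.000)
cell (2,2): code 0110 → (2.000,2.465)–(3.000,2.754)
cell (2,4): code 1001 → (3.000,4.416)–(2.000,4.849)
cell (3,2): code 0010 → (3.000,2.754)–(3.170,3.000)
cell (3,3): code 0011 → (3.170,3.000)–(3.235,4.000)
cell (3,4): code 0001 → (3.235,4.000)–(3.000,4.416)
total: 8 segments, chained into 1 closed loop(s), length Σ = 6.720804

segments=8 loops=1 length=6.721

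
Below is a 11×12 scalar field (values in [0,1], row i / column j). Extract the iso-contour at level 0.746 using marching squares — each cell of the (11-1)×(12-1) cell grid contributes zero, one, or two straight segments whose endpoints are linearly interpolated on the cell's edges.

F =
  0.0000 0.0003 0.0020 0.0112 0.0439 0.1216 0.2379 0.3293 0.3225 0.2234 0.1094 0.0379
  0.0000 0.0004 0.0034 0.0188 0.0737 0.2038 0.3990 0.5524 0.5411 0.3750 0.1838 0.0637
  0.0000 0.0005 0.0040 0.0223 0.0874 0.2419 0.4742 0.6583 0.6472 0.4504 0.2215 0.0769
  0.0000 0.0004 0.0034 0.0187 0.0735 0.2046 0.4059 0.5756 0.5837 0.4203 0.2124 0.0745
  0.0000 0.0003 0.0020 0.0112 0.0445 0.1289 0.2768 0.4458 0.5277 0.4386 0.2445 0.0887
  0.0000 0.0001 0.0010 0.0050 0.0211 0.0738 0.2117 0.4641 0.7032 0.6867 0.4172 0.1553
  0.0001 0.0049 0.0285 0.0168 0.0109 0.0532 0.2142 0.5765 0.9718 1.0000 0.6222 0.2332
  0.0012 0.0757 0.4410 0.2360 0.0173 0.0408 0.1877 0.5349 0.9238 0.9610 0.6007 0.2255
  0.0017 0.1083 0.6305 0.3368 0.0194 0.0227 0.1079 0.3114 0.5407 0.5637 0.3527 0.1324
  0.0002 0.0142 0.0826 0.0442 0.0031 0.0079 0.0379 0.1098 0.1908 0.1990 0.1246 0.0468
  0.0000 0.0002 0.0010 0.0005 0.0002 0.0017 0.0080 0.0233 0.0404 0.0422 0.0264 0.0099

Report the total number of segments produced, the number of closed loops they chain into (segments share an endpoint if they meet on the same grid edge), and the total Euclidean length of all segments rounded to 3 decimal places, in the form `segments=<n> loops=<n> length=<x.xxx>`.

segments=8 loops=1 length=7.539

cell (5,7): code 0100 → (5.159,8.000)–(6.000,7.429)
cell (5,8): code 1100 → (5.189,9.000)–(5.159,8.000)
cell (5,9): code 1000 → (6.000,9.672)–(5.189,9.000)
cell (6,7): code 0110 → (6.000,7.429)–(7.000,7.543)
cell (6,9): code 1001 → (7.000,9.597)–(6.000,9.672)
cell (7,7): code 0010 → (7.000,7.543)–(7.464,8.000)
cell (7,8): code 0011 → (7.464,8.000)–(7.541,9.000)
cell (7,9): code 0001 → (7.541,9.000)–(7.000,9.597)
total: 8 segments, chained into 1 closed loop(s), length Σ = 7.539358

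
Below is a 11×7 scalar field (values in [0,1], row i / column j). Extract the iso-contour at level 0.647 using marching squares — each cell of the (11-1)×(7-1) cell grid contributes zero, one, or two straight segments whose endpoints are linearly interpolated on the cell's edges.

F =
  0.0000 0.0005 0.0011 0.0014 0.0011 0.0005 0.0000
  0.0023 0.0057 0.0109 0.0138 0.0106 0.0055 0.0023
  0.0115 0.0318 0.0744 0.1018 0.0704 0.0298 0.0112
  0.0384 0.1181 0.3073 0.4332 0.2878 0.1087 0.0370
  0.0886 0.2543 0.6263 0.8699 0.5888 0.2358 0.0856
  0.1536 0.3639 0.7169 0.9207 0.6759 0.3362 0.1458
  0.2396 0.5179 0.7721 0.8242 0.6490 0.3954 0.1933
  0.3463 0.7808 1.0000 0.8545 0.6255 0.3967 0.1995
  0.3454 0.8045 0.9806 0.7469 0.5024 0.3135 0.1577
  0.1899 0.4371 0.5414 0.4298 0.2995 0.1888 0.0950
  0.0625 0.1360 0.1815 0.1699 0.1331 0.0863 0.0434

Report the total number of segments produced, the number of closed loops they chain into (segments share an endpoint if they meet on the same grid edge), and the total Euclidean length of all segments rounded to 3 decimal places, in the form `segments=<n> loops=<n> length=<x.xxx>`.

segments=18 loops=1 length=13.755

cell (3,2): code 0100 → (3.490,3.000)–(4.000,2.085)
cell (3,3): code 1000 → (4.000,3.793)–(3.490,3.000)
cell (4,1): code 0100 → (4.228,2.000)–(5.000,1.802)
cell (4,2): code 1110 → (4.000,2.085)–(4.228,2.000)
cell (4,3): code 1101 → (4.668,4.000)–(4.000,3.793)
cell (4,4): code 1000 → (5.000,4.085)–(4.668,4.000)
cell (5,1): code 0110 → (5.000,1.802)–(6.000,1.508)
cell (5,4): code 1001 → (6.000,4.008)–(5.000,4.085)
cell (6,0): code 0100 → (6.491,1.000)–(7.000,0.692)
cell (6,1): code 1110 → (6.000,1.508)–(6.491,1.000)
cell (6,3): code 1011 → (7.000,3.906)–(6.085,4.000)
cell (6,4): code 0001 → (6.085,4.000)–(6.000,4.008)
cell (7,0): code 0110 → (7.000,0.692)–(8.000,0.657)
cell (7,3): code 1001 → (8.000,3.409)–(7.000,3.906)
cell (8,0): code 0010 → (8.000,0.657)–(8.429,1.000)
cell (8,1): code 0011 → (8.429,1.000)–(8.760,2.000)
cell (8,2): code 0011 → (8.760,2.000)–(8.315,3.000)
cell (8,3): code 0001 → (8.315,3.000)–(8.000,3.409)
total: 18 segments, chained into 1 closed loop(s), length Σ = 13.755171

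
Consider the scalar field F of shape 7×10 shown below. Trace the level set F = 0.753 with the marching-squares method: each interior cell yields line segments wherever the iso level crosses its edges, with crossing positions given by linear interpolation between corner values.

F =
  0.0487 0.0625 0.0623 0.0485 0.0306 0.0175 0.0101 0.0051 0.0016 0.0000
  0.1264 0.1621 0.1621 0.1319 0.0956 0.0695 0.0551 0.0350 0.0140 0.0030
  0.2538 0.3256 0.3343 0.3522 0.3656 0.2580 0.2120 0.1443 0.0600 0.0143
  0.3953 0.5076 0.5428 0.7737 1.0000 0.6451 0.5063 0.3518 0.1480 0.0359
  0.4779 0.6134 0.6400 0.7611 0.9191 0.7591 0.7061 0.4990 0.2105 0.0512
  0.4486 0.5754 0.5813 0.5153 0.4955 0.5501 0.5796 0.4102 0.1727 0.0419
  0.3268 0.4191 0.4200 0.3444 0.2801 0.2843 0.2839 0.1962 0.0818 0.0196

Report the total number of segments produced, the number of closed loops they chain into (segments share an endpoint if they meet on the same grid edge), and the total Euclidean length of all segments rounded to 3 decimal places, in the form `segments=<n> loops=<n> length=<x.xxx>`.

segments=10 loops=1 length=6.397

cell (2,2): code 0100 → (2.951,3.000)–(3.000,2.910)
cell (2,3): code 1100 → (2.611,4.000)–(2.951,3.000)
cell (2,4): code 1000 → (3.000,4.696)–(2.611,4.000)
cell (3,2): code 0110 → (3.000,2.910)–(4.000,2.933)
cell (3,4): code 1101 → (3.946,5.000)–(3.000,4.696)
cell (3,5): code 1000 → (4.000,5.115)–(3.946,5.000)
cell (4,2): code 0010 → (4.000,2.933)–(4.033,3.000)
cell (4,3): code 0011 → (4.033,3.000)–(4.392,4.000)
cell (4,4): code 0011 → (4.392,4.000)–(4.029,5.000)
cell (4,5): code 0001 → (4.029,5.000)–(4.000,5.115)
total: 10 segments, chained into 1 closed loop(s), length Σ = 6.396960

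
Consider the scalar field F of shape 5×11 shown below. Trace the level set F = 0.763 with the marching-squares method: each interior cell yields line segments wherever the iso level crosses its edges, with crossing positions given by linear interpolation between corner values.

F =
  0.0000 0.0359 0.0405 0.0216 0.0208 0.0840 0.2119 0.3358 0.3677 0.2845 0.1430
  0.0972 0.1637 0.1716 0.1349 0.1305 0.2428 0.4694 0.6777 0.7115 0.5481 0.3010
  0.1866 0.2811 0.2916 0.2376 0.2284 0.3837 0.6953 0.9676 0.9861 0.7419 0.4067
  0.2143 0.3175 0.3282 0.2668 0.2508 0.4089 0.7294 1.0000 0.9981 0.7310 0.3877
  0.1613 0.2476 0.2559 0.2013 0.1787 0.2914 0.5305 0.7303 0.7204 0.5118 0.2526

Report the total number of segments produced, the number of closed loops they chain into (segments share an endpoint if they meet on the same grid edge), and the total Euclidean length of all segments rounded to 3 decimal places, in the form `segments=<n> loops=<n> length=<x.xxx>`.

cell (1,6): code 0100 → (1.294,7.000)–(2.000,6.249)
cell (1,7): code 1100 → (1.188,8.000)–(1.294,7.000)
cell (1,8): code 1000 → (2.000,8.914)–(1.188,8.000)
cell (2,6): code 0110 → (2.000,6.249)–(3.000,6.124)
cell (2,8): code 1001 → (3.000,8.880)–(2.000,8.914)
cell (3,6): code 0010 → (3.000,6.124)–(3.879,7.000)
cell (3,7): code 0011 → (3.879,7.000)–(3.847,8.000)
cell (3,8): code 0001 → (3.847,8.000)–(3.000,8.880)
total: 8 segments, chained into 1 closed loop(s), length Σ = 8.729855

segments=8 loops=1 length=8.730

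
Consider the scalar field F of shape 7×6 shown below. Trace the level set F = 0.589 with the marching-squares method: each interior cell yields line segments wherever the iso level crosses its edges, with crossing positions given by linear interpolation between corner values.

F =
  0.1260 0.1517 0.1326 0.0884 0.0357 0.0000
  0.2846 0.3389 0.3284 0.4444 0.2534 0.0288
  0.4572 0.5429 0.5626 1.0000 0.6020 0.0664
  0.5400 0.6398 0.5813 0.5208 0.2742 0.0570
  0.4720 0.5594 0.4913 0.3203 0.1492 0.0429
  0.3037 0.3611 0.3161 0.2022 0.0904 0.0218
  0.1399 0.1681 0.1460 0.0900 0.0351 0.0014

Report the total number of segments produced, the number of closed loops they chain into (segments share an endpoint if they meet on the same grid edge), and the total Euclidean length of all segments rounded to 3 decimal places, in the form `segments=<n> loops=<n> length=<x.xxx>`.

segments=10 loops=2 length=8.703

cell (1,2): code 0100 → (1.260,3.000)–(2.000,2.060)
cell (1,3): code 1100 → (1.963,4.000)–(1.260,3.000)
cell (1,4): code 1000 → (2.000,4.024)–(1.963,4.000)
cell (2,0): code 0100 → (2.476,1.000)–(3.000,0.491)
cell (2,1): code 1000 → (3.000,1.868)–(2.476,1.000)
cell (2,2): code 0010 → (2.000,2.060)–(2.858,3.000)
cell (2,3): code 0011 → (2.858,3.000)–(2.040,4.000)
cell (2,4): code 0001 → (2.040,4.000)–(2.000,4.024)
cell (3,0): code 0010 → (3.000,0.491)–(3.632,1.000)
cell (3,1): code 0001 → (3.632,1.000)–(3.000,1.868)
total: 10 segments, chained into 2 closed loop(s), length Σ = 8.703475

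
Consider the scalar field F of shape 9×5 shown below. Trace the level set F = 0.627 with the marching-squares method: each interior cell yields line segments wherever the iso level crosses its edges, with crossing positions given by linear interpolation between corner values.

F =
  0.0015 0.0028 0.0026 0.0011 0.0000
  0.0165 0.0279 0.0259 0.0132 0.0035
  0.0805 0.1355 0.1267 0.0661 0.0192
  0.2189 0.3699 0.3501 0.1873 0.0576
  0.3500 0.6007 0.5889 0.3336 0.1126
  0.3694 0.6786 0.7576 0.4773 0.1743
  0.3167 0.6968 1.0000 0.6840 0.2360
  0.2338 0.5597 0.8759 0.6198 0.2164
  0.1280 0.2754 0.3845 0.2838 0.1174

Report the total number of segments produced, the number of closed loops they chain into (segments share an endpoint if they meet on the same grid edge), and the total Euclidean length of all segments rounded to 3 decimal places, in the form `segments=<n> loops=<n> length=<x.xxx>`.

segments=12 loops=1 length=8.917

cell (4,0): code 0100 → (4.338,1.000)–(5.000,0.833)
cell (4,1): code 1100 → (4.226,2.000)–(4.338,1.000)
cell (4,2): code 1000 → (5.000,2.466)–(4.226,2.000)
cell (5,0): code 0110 → (5.000,0.833)–(6.000,0.816)
cell (5,2): code 1101 → (5.724,3.000)–(5.000,2.466)
cell (5,3): code 1000 → (6.000,3.127)–(5.724,3.000)
cell (6,0): code 0010 → (6.000,0.816)–(6.509,1.000)
cell (6,1): code 0111 → (6.509,1.000)–(7.000,1.213)
cell (6,2): code 1011 → (7.000,2.972)–(6.888,3.000)
cell (6,3): code 0001 → (6.888,3.000)–(6.000,3.127)
cell (7,1): code 0010 → (7.000,1.213)–(7.507,2.000)
cell (7,2): code 0001 → (7.507,2.000)–(7.000,2.972)
total: 12 segments, chained into 1 closed loop(s), length Σ = 8.917366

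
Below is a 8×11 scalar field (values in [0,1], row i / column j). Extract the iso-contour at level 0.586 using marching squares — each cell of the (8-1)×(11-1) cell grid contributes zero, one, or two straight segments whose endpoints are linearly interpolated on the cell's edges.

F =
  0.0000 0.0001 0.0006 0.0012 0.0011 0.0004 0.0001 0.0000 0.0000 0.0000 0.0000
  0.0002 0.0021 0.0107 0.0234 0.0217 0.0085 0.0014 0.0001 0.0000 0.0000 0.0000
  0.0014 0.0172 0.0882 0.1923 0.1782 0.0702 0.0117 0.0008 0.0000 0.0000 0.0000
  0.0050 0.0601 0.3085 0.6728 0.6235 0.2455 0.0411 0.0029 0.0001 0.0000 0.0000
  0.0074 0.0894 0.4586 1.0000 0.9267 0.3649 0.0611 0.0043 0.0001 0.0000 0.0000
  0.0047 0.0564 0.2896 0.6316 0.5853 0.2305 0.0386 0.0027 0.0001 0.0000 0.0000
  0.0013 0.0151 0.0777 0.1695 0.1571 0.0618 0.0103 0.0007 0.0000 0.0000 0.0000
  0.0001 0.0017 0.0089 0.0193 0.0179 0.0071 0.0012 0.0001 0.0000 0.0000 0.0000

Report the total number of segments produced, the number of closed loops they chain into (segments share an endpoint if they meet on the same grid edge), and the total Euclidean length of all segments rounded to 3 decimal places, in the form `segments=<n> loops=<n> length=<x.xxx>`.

segments=10 loops=1 length=7.206

cell (2,2): code 0100 → (2.819,3.000)–(3.000,2.762)
cell (2,3): code 1100 → (2.916,4.000)–(2.819,3.000)
cell (2,4): code 1000 → (3.000,4.099)–(2.916,4.000)
cell (3,2): code 0110 → (3.000,2.762)–(4.000,2.235)
cell (3,4): code 1001 → (4.000,4.606)–(3.000,4.099)
cell (4,2): code 0110 → (4.000,2.235)–(5.000,2.867)
cell (4,3): code 1011 → (5.000,3.985)–(4.998,4.000)
cell (4,4): code 0001 → (4.998,4.000)–(4.000,4.606)
cell (5,2): code 0010 → (5.000,2.867)–(5.099,3.000)
cell (5,3): code 0001 → (5.099,3.000)–(5.000,3.985)
total: 10 segments, chained into 1 closed loop(s), length Σ = 7.206496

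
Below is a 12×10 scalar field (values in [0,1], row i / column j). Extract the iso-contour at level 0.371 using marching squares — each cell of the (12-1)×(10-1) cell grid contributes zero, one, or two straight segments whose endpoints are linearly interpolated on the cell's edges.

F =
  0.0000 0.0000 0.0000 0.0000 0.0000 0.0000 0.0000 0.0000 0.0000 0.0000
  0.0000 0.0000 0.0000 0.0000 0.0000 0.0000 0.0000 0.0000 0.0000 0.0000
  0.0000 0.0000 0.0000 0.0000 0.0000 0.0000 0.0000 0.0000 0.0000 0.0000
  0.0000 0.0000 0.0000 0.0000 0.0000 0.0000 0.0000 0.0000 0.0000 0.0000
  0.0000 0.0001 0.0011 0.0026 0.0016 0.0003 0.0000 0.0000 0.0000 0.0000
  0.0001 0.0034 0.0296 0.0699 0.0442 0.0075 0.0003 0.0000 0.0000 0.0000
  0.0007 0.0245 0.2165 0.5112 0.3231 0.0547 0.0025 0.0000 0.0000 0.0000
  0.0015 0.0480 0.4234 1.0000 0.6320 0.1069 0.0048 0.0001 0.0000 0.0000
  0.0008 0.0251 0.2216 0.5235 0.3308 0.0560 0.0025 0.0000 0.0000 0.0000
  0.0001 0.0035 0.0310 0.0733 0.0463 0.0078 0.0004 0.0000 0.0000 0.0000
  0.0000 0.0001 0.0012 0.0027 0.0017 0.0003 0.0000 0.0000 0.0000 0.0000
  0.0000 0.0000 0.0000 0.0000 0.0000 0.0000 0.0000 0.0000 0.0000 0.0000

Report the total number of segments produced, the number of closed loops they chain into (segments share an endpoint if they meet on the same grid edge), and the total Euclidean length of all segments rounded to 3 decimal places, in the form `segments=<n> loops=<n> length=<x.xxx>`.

cell (5,2): code 0100 → (5.682,3.000)–(6.000,2.524)
cell (5,3): code 1000 → (6.000,3.745)–(5.682,3.000)
cell (6,1): code 0100 → (6.747,2.000)–(7.000,1.860)
cell (6,2): code 1110 → (6.000,2.524)–(6.747,2.000)
cell (6,3): code 1101 → (6.155,4.000)–(6.000,3.745)
cell (6,4): code 1000 → (7.000,4.497)–(6.155,4.000)
cell (7,1): code 0010 → (7.000,1.860)–(7.260,2.000)
cell (7,2): code 0111 → (7.260,2.000)–(8.000,2.495)
cell (7,3): code 1011 → (8.000,3.791)–(7.867,4.000)
cell (7,4): code 0001 → (7.867,4.000)–(7.000,4.497)
cell (8,2): code 0010 → (8.000,2.495)–(8.339,3.000)
cell (8,3): code 0001 → (8.339,3.000)–(8.000,3.791)
total: 12 segments, chained into 1 closed loop(s), length Σ = 7.763273

segments=12 loops=1 length=7.763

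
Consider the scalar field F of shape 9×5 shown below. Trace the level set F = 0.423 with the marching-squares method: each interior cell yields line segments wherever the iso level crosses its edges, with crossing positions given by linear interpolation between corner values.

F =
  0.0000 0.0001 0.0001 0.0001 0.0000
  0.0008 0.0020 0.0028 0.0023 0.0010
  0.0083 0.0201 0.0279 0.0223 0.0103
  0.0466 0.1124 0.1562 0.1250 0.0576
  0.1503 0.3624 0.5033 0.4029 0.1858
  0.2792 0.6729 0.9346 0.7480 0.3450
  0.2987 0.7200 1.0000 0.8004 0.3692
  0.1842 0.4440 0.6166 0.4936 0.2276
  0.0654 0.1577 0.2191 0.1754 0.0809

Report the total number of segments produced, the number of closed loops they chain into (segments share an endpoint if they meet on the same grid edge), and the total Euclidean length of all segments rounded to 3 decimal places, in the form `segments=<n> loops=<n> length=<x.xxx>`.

cell (3,1): code 0100 → (3.769,2.000)–(4.000,1.430)
cell (3,2): code 1000 → (4.000,2.800)–(3.769,2.000)
cell (4,0): code 0100 → (4.195,1.000)–(5.000,0.365)
cell (4,1): code 1110 → (4.000,1.430)–(4.195,1.000)
cell (4,2): code 1101 → (4.058,3.000)–(4.000,2.800)
cell (4,3): code 1000 → (5.000,3.806)–(4.058,3.000)
cell (5,0): code 0110 → (5.000,0.365)–(6.000,0.295)
cell (5,3): code 1001 → (6.000,3.875)–(5.000,3.806)
cell (6,0): code 0110 → (6.000,0.295)–(7.000,0.919)
cell (6,3): code 1001 → (7.000,3.265)–(6.000,3.875)
cell (7,0): code 0010 → (7.000,0.919)–(7.073,1.000)
cell (7,1): code 0011 → (7.073,1.000)–(7.487,2.000)
cell (7,2): code 0011 → (7.487,2.000)–(7.222,3.000)
cell (7,3): code 0001 → (7.222,3.000)–(7.000,3.265)
total: 14 segments, chained into 1 closed loop(s), length Σ = 11.320070

segments=14 loops=1 length=11.320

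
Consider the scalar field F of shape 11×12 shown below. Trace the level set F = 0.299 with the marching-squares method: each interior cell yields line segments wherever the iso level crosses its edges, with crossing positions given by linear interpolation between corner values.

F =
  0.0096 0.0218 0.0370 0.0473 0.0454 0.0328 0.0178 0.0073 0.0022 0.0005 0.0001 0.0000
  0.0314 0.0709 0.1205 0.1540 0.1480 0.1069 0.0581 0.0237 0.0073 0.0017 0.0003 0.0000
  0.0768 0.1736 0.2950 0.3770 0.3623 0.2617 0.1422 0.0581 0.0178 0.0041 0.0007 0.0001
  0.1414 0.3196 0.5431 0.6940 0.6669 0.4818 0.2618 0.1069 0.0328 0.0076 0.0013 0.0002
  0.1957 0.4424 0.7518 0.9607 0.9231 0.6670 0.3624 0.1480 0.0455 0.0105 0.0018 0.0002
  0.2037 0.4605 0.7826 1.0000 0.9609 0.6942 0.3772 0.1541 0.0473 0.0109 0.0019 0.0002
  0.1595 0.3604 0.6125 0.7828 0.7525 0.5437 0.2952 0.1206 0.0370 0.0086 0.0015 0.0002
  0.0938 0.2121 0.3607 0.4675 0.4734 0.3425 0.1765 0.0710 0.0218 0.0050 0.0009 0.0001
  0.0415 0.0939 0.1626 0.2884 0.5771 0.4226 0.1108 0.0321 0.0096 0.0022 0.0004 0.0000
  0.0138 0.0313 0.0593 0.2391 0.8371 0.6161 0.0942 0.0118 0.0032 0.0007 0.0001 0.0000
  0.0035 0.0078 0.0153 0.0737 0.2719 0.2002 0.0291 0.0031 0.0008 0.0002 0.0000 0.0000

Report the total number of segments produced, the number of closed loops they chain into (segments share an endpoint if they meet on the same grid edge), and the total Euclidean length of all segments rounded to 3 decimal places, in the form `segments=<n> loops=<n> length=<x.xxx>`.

segments=28 loops=1 length=22.841

cell (1,2): code 0100 → (1.650,3.000)–(2.000,2.049)
cell (1,3): code 1100 → (1.705,4.000)–(1.650,3.000)
cell (1,4): code 1000 → (2.000,4.629)–(1.705,4.000)
cell (2,0): code 0100 → (2.859,1.000)–(3.000,0.884)
cell (2,1): code 1100 → (2.016,2.000)–(2.859,1.000)
cell (2,2): code 1110 → (2.000,2.049)–(2.016,2.000)
cell (2,4): code 1101 → (2.169,5.000)–(2.000,4.629)
cell (2,5): code 1000 → (3.000,5.831)–(2.169,5.000)
cell (3,0): code 0110 → (3.000,0.884)–(4.000,0.419)
cell (3,5): code 1101 → (3.370,6.000)–(3.000,5.831)
cell (3,6): code 1000 → (4.000,6.296)–(3.370,6.000)
cell (4,0): code 0110 → (4.000,0.419)–(5.000,0.371)
cell (4,6): code 1001 → (5.000,6.351)–(4.000,6.296)
cell (5,0): code 0110 → (5.000,0.371)–(6.000,0.694)
cell (5,5): code 1011 → (6.000,5.985)–(5.954,6.000)
cell (5,6): code 0001 → (5.954,6.000)–(5.000,6.351)
cell (6,0): code 0010 → (6.000,0.694)–(6.414,1.000)
cell (6,1): code 0111 → (6.414,1.000)–(7.000,1.585)
cell (6,5): code 1001 → (7.000,5.262)–(6.000,5.985)
cell (7,1): code 0010 → (7.000,1.585)–(7.311,2.000)
cell (7,2): code 0011 → (7.311,2.000)–(7.941,3.000)
cell (7,3): code 0111 → (7.941,3.000)–(8.000,3.037)
cell (7,5): code 1001 → (8.000,5.396)–(7.000,5.262)
cell (8,3): code 0110 → (8.000,3.037)–(9.000,3.100)
cell (8,5): code 1001 → (9.000,5.608)–(8.000,5.396)
cell (9,3): code 0010 → (9.000,3.100)–(9.952,4.000)
cell (9,4): code 0011 → (9.952,4.000)–(9.762,5.000)
cell (9,5): code 0001 → (9.762,5.000)–(9.000,5.608)
total: 28 segments, chained into 1 closed loop(s), length Σ = 22.840709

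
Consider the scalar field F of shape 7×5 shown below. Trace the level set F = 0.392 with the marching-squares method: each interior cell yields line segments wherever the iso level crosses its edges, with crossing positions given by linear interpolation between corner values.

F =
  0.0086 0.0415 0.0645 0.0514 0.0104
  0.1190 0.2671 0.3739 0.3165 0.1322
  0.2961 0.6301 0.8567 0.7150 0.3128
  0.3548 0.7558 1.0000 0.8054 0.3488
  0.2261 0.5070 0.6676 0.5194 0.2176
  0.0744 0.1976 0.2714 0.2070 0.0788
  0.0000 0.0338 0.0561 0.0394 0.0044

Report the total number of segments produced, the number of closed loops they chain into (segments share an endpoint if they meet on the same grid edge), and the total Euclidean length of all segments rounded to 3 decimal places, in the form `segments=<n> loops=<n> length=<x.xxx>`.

cell (1,0): code 0100 → (1.344,1.000)–(2.000,0.287)
cell (1,1): code 1100 → (1.037,2.000)–(1.344,1.000)
cell (1,2): code 1100 → (1.189,3.000)–(1.037,2.000)
cell (1,3): code 1000 → (2.000,3.803)–(1.189,3.000)
cell (2,0): code 0110 → (2.000,0.287)–(3.000,0.093)
cell (2,3): code 1001 → (3.000,3.905)–(2.000,3.803)
cell (3,0): code 0110 → (3.000,0.093)–(4.000,0.591)
cell (3,3): code 1001 → (4.000,3.422)–(3.000,3.905)
cell (4,0): code 0010 → (4.000,0.591)–(4.372,1.000)
cell (4,1): code 0011 → (4.372,1.000)–(4.696,2.000)
cell (4,2): code 0011 → (4.696,2.000)–(4.408,3.000)
cell (4,3): code 0001 → (4.408,3.000)–(4.000,3.422)
total: 12 segments, chained into 1 closed loop(s), length Σ = 11.650453

segments=12 loops=1 length=11.650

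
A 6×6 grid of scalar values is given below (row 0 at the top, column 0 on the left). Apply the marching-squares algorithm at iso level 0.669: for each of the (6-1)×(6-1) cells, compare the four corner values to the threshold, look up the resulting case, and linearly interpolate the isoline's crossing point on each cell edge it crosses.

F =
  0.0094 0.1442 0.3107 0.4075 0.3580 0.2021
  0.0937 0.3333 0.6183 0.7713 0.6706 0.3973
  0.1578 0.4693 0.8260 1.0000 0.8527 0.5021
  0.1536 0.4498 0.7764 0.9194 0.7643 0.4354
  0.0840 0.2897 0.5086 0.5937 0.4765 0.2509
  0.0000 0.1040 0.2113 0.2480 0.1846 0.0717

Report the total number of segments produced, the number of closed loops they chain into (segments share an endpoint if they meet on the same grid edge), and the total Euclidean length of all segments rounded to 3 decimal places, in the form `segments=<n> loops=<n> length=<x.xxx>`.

cell (0,2): code 0100 → (0.719,3.000)–(1.000,2.331)
cell (0,3): code 1100 → (0.995,4.000)–(0.719,3.000)
cell (0,4): code 1000 → (1.000,4.006)–(0.995,4.000)
cell (1,1): code 0100 → (1.244,2.000)–(2.000,1.560)
cell (1,2): code 1110 → (1.000,2.331)–(1.244,2.000)
cell (1,4): code 1001 → (2.000,4.524)–(1.000,4.006)
cell (2,1): code 0110 → (2.000,1.560)–(3.000,1.671)
cell (2,4): code 1001 → (3.000,4.290)–(2.000,4.524)
cell (3,1): code 0010 → (3.000,1.671)–(3.401,2.000)
cell (3,2): code 0011 → (3.401,2.000)–(3.769,3.000)
cell (3,3): code 0011 → (3.769,3.000)–(3.331,4.000)
cell (3,4): code 0001 → (3.331,4.000)–(3.000,4.290)
total: 12 segments, chained into 1 closed loop(s), length Σ = 9.332000

segments=12 loops=1 length=9.332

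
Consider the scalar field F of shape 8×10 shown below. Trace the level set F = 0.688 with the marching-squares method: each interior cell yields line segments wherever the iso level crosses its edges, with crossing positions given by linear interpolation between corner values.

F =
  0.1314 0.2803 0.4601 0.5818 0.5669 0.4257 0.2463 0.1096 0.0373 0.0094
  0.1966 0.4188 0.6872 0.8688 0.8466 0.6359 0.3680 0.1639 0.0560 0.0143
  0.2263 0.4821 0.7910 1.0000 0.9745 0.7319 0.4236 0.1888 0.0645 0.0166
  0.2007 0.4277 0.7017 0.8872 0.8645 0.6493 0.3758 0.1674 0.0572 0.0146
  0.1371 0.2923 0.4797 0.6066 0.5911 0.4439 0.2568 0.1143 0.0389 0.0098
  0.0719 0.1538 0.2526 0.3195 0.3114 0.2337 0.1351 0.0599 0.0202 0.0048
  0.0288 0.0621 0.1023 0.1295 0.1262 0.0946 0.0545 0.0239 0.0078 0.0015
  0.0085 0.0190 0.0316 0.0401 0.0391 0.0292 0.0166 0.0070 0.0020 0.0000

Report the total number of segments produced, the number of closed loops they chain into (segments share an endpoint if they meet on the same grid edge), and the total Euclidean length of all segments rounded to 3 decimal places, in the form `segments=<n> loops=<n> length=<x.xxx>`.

segments=14 loops=1 length=10.662

cell (0,2): code 0100 → (0.370,3.000)–(1.000,2.004)
cell (0,3): code 1100 → (0.433,4.000)–(0.370,3.000)
cell (0,4): code 1000 → (1.000,4.753)–(0.433,4.000)
cell (1,1): code 0100 → (1.008,2.000)–(2.000,1.667)
cell (1,2): code 1110 → (1.000,2.004)–(1.008,2.000)
cell (1,4): code 1101 → (1.543,5.000)–(1.000,4.753)
cell (1,5): code 1000 → (2.000,5.142)–(1.543,5.000)
cell (2,1): code 0110 → (2.000,1.667)–(3.000,1.950)
cell (2,4): code 1011 → (3.000,4.820)–(2.531,5.000)
cell (2,5): code 0001 → (2.531,5.000)–(2.000,5.142)
cell (3,1): code 0010 → (3.000,1.950)–(3.062,2.000)
cell (3,2): code 0011 → (3.062,2.000)–(3.710,3.000)
cell (3,3): code 0011 → (3.710,3.000)–(3.646,4.000)
cell (3,4): code 0001 → (3.646,4.000)–(3.000,4.820)
total: 14 segments, chained into 1 closed loop(s), length Σ = 10.662000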